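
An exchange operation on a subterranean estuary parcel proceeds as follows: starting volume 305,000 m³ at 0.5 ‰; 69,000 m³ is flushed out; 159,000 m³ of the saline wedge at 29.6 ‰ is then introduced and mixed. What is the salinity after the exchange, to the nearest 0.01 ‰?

12.21 ‰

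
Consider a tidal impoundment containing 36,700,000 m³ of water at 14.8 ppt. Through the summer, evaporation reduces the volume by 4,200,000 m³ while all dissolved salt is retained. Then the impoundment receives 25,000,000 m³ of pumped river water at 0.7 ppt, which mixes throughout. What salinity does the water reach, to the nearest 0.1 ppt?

After evaporation: salt = 36,700,000×14.8 = 543,160,000; volume = 36,700,000 − 4,200,000 = 32,500,000 m³
After mixing: salt = 543,160,000 + 25,000,000×0.7 = 560,660,000; volume = 32,500,000 + 25,000,000 = 57,500,000 m³
S = 560,660,000 / 57,500,000 = 9.7506 ppt

9.8 ppt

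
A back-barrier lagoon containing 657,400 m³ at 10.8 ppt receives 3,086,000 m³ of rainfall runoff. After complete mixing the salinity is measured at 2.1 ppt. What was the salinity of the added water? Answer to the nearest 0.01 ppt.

0.25 ppt

Salt balance: 657,400×10.8 + 3,086,000×S = 3,743,400×2.1
7,099,920 + 3,086,000·S = 7,861,140
S = (7,861,140 − 7,099,920) / 3,086,000 = 0.2467 ppt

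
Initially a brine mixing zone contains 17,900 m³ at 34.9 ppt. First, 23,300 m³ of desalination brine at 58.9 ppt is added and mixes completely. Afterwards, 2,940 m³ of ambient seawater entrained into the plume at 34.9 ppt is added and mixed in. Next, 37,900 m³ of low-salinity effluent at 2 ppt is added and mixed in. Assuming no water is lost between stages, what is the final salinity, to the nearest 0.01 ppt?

26.52 ppt

Weighted by volume,
Initial salt = 17,900×34.9 = 624,710
After stage 1: salt = 624,710 + 23,300×58.9 = 1,997,080; volume = 41,200 m³; S = 48.473 ppt
After stage 2: salt = 1,997,080 + 2,940×34.9 = 2,099,686; volume = 44,140 m³; S = 47.569 ppt
After stage 3: salt = 2,099,686 + 37,900×2 = 2,175,486; volume = 82,040 m³
S = 2,175,486 / 82,040 = 26.5174 ppt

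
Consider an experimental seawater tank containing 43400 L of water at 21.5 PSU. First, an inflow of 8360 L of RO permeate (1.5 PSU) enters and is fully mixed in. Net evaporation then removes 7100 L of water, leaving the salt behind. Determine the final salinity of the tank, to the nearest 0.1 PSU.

21.2 PSU

After mixing: salt = 43,400×21.5 + 8,360×1.5 = 945,640; volume = 51,760 L
After evaporation: salt unchanged = 945,640; volume = 51,760 − 7,100 = 44,660 L
S = 945,640 / 44,660 = 21.1742 PSU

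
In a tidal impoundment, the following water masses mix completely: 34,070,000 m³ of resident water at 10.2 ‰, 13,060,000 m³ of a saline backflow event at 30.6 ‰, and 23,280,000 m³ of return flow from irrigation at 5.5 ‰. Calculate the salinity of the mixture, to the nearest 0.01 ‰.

12.43 ‰

By conservation of dissolved salt,
salt = 34,070,000×10.2 + 13,060,000×30.6 + 23,280,000×5.5 = 347,514,000 + 399,636,000 + 128,040,000 = 875,190,000
volume = 34,070,000 + 13,060,000 + 23,280,000 = 70,410,000 m³
S = 875,190,000 / 70,410,000 = 12.4299 ‰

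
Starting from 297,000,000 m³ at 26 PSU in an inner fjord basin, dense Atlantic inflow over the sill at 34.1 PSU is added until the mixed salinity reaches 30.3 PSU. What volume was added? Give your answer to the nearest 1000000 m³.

Salt balance: 297,000,000×26 + V×34.1 = (297,000,000+V)×30.3
7,722,000,000 + 34.1V = 8,999,100,000 + 30.3V
1,277,100,000 = 3.8V
V = 336,078,947.37 m³

336000000 m³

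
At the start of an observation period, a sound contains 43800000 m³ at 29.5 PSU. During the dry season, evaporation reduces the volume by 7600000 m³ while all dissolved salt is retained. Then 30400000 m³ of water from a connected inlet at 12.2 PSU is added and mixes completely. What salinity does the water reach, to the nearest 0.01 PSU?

After evaporation: salt = 43,800,000×29.5 = 1,292,100,000; volume = 43,800,000 − 7,600,000 = 36,200,000 m³
After mixing: salt = 1,292,100,000 + 30,400,000×12.2 = 1,662,980,000; volume = 36,200,000 + 30,400,000 = 66,600,000 m³
S = 1,662,980,000 / 66,600,000 = 24.9697 PSU

24.97 PSU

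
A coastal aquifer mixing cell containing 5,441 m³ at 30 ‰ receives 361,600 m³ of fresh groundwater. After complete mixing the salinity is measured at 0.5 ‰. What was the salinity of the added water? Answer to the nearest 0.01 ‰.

Salt balance: 5,441×30 + 361,600×S = 367,041×0.5
163,230 + 361,600·S = 183,520.5
S = (183,520.5 − 163,230) / 361,600 = 0.0561 ‰

0.06 ‰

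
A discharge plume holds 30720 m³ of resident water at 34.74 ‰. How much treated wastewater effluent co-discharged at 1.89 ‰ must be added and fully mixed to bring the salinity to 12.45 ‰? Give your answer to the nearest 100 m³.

Salt balance: 30,720×34.74 + V×1.89 = (30,720+V)×12.45
1,067,212.8 + 1.89V = 382,464 + 12.45V
684,748.8 = 10.56V
V = 64,843.64 m³

64800 m³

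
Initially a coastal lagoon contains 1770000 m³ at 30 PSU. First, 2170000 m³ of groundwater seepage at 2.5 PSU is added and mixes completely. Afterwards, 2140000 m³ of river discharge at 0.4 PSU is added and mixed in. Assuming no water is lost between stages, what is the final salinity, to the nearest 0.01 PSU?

9.77 PSU

Mass of salt is conserved:
Initial salt = 1,770,000×30 = 53,100,000
After stage 1: salt = 53,100,000 + 2,170,000×2.5 = 58,525,000; volume = 3,940,000 m³; S = 14.854 PSU
After stage 2: salt = 58,525,000 + 2,140,000×0.4 = 59,381,000; volume = 6,080,000 m³
S = 59,381,000 / 6,080,000 = 9.7666 PSU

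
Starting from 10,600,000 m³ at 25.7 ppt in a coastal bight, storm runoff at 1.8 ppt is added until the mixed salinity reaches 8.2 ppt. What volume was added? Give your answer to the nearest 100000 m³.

29000000 m³

Salt balance: 10,600,000×25.7 + V×1.8 = (10,600,000+V)×8.2
272,420,000 + 1.8V = 86,920,000 + 8.2V
185,500,000 = 6.4V
V = 28,984,375 m³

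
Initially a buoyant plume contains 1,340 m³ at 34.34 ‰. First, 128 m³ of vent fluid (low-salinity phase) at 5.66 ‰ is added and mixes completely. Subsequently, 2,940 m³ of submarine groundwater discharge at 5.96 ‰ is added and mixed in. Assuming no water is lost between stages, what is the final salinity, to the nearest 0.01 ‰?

14.58 ‰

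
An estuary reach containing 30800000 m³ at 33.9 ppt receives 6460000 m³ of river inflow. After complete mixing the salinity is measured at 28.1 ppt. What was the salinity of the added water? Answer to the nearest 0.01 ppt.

0.45 ppt

Salt balance: 30,800,000×33.9 + 6,460,000×S = 37,260,000×28.1
1,044,120,000 + 6,460,000·S = 1,047,006,000
S = (1,047,006,000 − 1,044,120,000) / 6,460,000 = 0.4467 ppt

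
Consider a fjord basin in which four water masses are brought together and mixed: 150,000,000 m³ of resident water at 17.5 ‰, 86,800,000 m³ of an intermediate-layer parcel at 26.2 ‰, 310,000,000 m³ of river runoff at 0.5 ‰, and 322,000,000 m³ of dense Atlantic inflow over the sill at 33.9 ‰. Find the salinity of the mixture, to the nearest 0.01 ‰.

Total salt / total volume:
salt = 150,000,000×17.5 + 86,800,000×26.2 + 310,000,000×0.5 + 322,000,000×33.9 = 2,625,000,000 + 2,274,160,000 + 155,000,000 + 10,915,800,000 = 15,969,960,000
volume = 150,000,000 + 86,800,000 + 310,000,000 + 322,000,000 = 868,800,000 m³
S = 15,969,960,000 / 868,800,000 = 18.3816 ‰

18.38 ‰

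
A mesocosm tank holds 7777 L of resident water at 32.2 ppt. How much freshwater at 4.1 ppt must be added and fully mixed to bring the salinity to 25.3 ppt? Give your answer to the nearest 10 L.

2530 L

Salt balance: 7,777×32.2 + V×4.1 = (7,777+V)×25.3
250,419.4 + 4.1V = 196,758.1 + 25.3V
53,661.3 = 21.2V
V = 2,531.19 L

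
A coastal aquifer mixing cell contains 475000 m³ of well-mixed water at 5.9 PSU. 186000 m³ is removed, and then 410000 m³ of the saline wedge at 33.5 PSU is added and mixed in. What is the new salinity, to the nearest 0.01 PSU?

22.09 PSU

Remaining after removal: 289,000 m³ at 5.9 PSU (salt = 1,705,100)
After addition: salt = 1,705,100 + 410,000×33.5 = 15,440,100; volume = 699,000 m³
S = 15,440,100 / 699,000 = 22.0888 PSU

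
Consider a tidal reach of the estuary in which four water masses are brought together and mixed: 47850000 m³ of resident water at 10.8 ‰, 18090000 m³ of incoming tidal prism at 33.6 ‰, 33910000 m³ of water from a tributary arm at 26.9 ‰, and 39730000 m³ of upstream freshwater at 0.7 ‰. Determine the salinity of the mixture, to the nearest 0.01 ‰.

Salt balance:
salt = 47,850,000×10.8 + 18,090,000×33.6 + 33,910,000×26.9 + 39,730,000×0.7 = 516,780,000 + 607,824,000 + 912,179,000 + 27,811,000 = 2,064,594,000
volume = 47,850,000 + 18,090,000 + 33,910,000 + 39,730,000 = 139,580,000 m³
S = 2,064,594,000 / 139,580,000 = 14.7915 ‰

14.79 ‰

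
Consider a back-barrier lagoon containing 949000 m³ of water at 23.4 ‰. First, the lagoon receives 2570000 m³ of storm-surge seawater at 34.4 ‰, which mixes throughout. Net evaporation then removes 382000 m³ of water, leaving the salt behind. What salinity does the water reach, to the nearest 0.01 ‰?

35.26 ‰

After mixing: salt = 949,000×23.4 + 2,570,000×34.4 = 110,614,600; volume = 3,519,000 m³
After evaporation: salt unchanged = 110,614,600; volume = 3,519,000 − 382,000 = 3,137,000 m³
S = 110,614,600 / 3,137,000 = 35.2613 ‰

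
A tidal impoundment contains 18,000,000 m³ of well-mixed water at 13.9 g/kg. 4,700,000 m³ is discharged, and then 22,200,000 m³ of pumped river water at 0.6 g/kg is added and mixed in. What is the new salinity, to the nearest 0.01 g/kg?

5.58 g/kg

Remaining after removal: 13,300,000 m³ at 13.9 g/kg (salt = 184,870,000)
After addition: salt = 184,870,000 + 22,200,000×0.6 = 198,190,000; volume = 35,500,000 m³
S = 198,190,000 / 35,500,000 = 5.5828 g/kg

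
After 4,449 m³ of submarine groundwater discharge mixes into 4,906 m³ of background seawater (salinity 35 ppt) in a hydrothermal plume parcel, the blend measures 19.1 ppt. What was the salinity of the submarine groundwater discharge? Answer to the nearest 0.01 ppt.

Salt balance: 4,906×35 + 4,449×S = 9,355×19.1
171,710 + 4,449·S = 178,680.5
S = (178,680.5 − 171,710) / 4,449 = 1.5668 ppt

1.57 ppt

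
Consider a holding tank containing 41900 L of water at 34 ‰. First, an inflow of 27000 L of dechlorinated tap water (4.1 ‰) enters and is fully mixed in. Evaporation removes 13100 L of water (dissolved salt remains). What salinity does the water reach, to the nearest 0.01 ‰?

After mixing: salt = 41,900×34 + 27,000×4.1 = 1,535,300; volume = 68,900 L
After evaporation: salt unchanged = 1,535,300; volume = 68,900 − 13,100 = 55,800 L
S = 1,535,300 / 55,800 = 27.5143 ‰

27.51 ‰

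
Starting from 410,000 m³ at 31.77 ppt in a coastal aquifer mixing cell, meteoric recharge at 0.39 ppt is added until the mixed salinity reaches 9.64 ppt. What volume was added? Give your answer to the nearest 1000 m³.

981000 m³

Salt balance: 410,000×31.77 + V×0.39 = (410,000+V)×9.64
13,025,700 + 0.39V = 3,952,400 + 9.64V
9,073,300 = 9.25V
V = 980,897.3 m³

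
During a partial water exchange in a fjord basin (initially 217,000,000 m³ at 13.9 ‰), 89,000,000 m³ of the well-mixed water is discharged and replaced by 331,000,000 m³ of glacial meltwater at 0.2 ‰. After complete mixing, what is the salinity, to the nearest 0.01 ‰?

4.02 ‰

Remaining after removal: 128,000,000 m³ at 13.9 ‰ (salt = 1,779,200,000)
After addition: salt = 1,779,200,000 + 331,000,000×0.2 = 1,845,400,000; volume = 459,000,000 m³
S = 1,845,400,000 / 459,000,000 = 4.0205 ‰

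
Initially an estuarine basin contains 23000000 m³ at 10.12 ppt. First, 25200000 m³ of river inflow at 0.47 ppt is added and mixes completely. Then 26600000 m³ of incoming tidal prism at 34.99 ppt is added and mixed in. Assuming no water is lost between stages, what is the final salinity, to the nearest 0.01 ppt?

Weighted by volume,
Initial salt = 23,000,000×10.12 = 232,760,000
After stage 1: salt = 232,760,000 + 25,200,000×0.47 = 244,604,000; volume = 48,200,000 m³; S = 5.075 ppt
After stage 2: salt = 244,604,000 + 26,600,000×34.99 = 1,175,338,000; volume = 74,800,000 m³
S = 1,175,338,000 / 74,800,000 = 15.7131 ppt

15.71 ppt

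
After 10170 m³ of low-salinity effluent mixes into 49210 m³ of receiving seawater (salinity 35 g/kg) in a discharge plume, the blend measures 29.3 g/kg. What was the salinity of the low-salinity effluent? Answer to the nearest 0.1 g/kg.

1.7 g/kg

Salt balance: 49,210×35 + 10,170×S = 59,380×29.3
1,722,350 + 10,170·S = 1,739,834
S = (1,739,834 − 1,722,350) / 10,170 = 1.7192 g/kg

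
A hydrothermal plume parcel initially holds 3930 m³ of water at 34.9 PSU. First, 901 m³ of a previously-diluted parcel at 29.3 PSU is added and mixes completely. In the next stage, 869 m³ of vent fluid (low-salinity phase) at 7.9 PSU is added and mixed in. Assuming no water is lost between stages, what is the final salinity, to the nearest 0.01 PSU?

Total salt / total volume:
Initial salt = 3,930×34.9 = 137,157
After stage 1: salt = 137,157 + 901×29.3 = 163,556.3; volume = 4,831 m³; S = 33.856 PSU
After stage 2: salt = 163,556.3 + 869×7.9 = 170,421.4; volume = 5,700 m³
S = 170,421.4 / 5,700 = 29.8985 PSU

29.90 PSU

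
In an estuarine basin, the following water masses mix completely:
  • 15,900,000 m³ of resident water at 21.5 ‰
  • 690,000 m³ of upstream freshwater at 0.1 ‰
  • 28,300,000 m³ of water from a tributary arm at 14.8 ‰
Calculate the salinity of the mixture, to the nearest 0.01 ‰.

By conservation of dissolved salt,
salt = 15,900,000×21.5 + 690,000×0.1 + 28,300,000×14.8 = 341,850,000 + 69,000 + 418,840,000 = 760,759,000
volume = 15,900,000 + 690,000 + 28,300,000 = 44,890,000 m³
S = 760,759,000 / 44,890,000 = 16.9472 ‰

16.95 ‰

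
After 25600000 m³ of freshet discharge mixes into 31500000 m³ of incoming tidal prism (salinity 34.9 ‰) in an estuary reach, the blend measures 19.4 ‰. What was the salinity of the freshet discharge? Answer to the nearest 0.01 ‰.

0.33 ‰

Salt balance: 31,500,000×34.9 + 25,600,000×S = 57,100,000×19.4
1,099,350,000 + 25,600,000·S = 1,107,740,000
S = (1,107,740,000 − 1,099,350,000) / 25,600,000 = 0.3277 ‰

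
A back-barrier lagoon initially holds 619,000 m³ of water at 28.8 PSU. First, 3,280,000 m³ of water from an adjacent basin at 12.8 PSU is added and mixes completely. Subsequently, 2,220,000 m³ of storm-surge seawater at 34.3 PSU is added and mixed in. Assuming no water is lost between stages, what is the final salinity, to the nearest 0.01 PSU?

22.22 PSU

Salt balance:
Initial salt = 619,000×28.8 = 17,827,200
After stage 1: salt = 17,827,200 + 3,280,000×12.8 = 59,811,200; volume = 3,899,000 m³; S = 15.34 PSU
After stage 2: salt = 59,811,200 + 2,220,000×34.3 = 135,957,200; volume = 6,119,000 m³
S = 135,957,200 / 6,119,000 = 22.2189 PSU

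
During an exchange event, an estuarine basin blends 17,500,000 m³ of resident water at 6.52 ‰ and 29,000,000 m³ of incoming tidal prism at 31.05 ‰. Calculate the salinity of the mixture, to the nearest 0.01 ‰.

Mass of salt is conserved:
salt = 17,500,000×6.52 + 29,000,000×31.05 = 114,100,000 + 900,450,000 = 1,014,550,000
volume = 17,500,000 + 29,000,000 = 46,500,000 m³
S = 1,014,550,000 / 46,500,000 = 21.8183 ‰

21.82 ‰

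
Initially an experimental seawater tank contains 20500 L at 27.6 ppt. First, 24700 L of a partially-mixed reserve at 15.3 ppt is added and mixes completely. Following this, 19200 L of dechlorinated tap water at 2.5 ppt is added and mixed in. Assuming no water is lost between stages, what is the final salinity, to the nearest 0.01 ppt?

15.40 ppt

By conservation of dissolved salt,
Initial salt = 20,500×27.6 = 565,800
After stage 1: salt = 565,800 + 24,700×15.3 = 943,710; volume = 45,200 L; S = 20.879 ppt
After stage 2: salt = 943,710 + 19,200×2.5 = 991,710; volume = 64,400 L
S = 991,710 / 64,400 = 15.3992 ppt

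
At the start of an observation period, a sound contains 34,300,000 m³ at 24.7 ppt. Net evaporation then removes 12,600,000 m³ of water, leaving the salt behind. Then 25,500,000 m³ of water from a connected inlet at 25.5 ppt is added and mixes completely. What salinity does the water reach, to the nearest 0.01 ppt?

After evaporation: salt = 34,300,000×24.7 = 847,210,000; volume = 34,300,000 − 12,600,000 = 21,700,000 m³
After mixing: salt = 847,210,000 + 25,500,000×25.5 = 1,497,460,000; volume = 21,700,000 + 25,500,000 = 47,200,000 m³
S = 1,497,460,000 / 47,200,000 = 31.7258 ppt

31.73 ppt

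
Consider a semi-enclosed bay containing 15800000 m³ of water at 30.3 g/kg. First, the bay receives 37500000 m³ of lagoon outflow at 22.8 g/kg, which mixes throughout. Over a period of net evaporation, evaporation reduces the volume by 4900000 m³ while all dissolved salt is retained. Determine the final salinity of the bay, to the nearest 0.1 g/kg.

27.6 g/kg

After mixing: salt = 15,800,000×30.3 + 37,500,000×22.8 = 1,333,740,000; volume = 53,300,000 m³
After evaporation: salt unchanged = 1,333,740,000; volume = 53,300,000 − 4,900,000 = 48,400,000 m³
S = 1,333,740,000 / 48,400,000 = 27.5566 g/kg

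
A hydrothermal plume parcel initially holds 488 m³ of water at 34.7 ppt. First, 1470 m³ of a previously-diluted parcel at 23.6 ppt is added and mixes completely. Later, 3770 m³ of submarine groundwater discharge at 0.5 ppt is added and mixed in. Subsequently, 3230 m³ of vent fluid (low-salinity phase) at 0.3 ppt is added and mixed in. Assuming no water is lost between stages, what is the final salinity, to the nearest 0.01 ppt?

6.08 ppt

By conservation of dissolved salt,
Initial salt = 488×34.7 = 16,933.6
After stage 1: salt = 16,933.6 + 1,470×23.6 = 51,625.6; volume = 1,958 m³; S = 26.366 ppt
After stage 2: salt = 51,625.6 + 3,770×0.5 = 53,510.6; volume = 5,728 m³; S = 9.342 ppt
After stage 3: salt = 53,510.6 + 3,230×0.3 = 54,479.6; volume = 8,958 m³
S = 54,479.6 / 8,958 = 6.0817 ppt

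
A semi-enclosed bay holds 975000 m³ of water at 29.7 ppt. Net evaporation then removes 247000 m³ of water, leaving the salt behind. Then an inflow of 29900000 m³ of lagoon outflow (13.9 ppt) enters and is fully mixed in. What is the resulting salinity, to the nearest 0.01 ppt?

14.52 ppt

After evaporation: salt = 975,000×29.7 = 28,957,500; volume = 975,000 − 247,000 = 728,000 m³
After mixing: salt = 28,957,500 + 29,900,000×13.9 = 444,567,500; volume = 728,000 + 29,900,000 = 30,628,000 m³
S = 444,567,500 / 30,628,000 = 14.5151 ppt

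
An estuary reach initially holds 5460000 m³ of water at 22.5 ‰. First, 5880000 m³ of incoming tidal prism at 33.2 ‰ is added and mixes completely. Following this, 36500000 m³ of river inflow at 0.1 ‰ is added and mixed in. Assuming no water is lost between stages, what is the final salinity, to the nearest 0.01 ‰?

Mass of salt is conserved:
Initial salt = 5,460,000×22.5 = 122,850,000
After stage 1: salt = 122,850,000 + 5,880,000×33.2 = 318,066,000; volume = 11,340,000 m³; S = 28.048 ‰
After stage 2: salt = 318,066,000 + 36,500,000×0.1 = 321,716,000; volume = 47,840,000 m³
S = 321,716,000 / 47,840,000 = 6.7248 ‰

6.72 ‰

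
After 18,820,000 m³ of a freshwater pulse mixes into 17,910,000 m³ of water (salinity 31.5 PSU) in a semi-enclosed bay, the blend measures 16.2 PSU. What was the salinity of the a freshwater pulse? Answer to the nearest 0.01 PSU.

1.64 PSU

Salt balance: 17,910,000×31.5 + 18,820,000×S = 36,730,000×16.2
564,165,000 + 18,820,000·S = 595,026,000
S = (595,026,000 − 564,165,000) / 18,820,000 = 1.6398 PSU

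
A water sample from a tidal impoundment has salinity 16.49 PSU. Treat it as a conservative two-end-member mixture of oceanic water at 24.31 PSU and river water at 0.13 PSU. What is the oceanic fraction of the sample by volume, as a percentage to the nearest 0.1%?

Let g be the oceanic fraction. Salt balance per unit volume:
g×24.31 + (1−g)×0.13 = 16.49
g = (16.49 − 0.13) / (24.31 − 0.13) = 16.36/24.18 = 0.6766

67.7%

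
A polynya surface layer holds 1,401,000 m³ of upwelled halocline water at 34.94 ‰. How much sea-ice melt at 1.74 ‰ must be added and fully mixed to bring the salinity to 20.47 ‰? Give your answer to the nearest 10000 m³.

Salt balance: 1,401,000×34.94 + V×1.74 = (1,401,000+V)×20.47
48,950,940 + 1.74V = 28,678,470 + 20.47V
20,272,470 = 18.73V
V = 1,082,352.91 m³

1080000 m³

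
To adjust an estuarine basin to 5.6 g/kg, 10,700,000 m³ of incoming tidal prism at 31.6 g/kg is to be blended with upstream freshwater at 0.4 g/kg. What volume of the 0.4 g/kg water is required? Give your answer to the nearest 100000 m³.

53500000 m³

Salt balance: 10,700,000×31.6 + V×0.4 = (10,700,000+V)×5.6
338,120,000 + 0.4V = 59,920,000 + 5.6V
278,200,000 = 5.2V
V = 53,500,000 m³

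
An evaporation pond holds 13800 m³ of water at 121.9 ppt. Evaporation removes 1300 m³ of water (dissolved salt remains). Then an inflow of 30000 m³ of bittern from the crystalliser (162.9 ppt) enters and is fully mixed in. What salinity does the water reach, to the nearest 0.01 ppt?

154.57 ppt

After evaporation: salt = 13,800×121.9 = 1,682,220; volume = 13,800 − 1,300 = 12,500 m³
After mixing: salt = 1,682,220 + 30,000×162.9 = 6,569,220; volume = 12,500 + 30,000 = 42,500 m³
S = 6,569,220 / 42,500 = 154.5699 ppt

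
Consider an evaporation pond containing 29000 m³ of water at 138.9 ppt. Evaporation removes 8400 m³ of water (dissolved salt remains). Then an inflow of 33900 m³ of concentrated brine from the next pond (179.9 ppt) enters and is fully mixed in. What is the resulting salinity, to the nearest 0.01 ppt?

185.81 ppt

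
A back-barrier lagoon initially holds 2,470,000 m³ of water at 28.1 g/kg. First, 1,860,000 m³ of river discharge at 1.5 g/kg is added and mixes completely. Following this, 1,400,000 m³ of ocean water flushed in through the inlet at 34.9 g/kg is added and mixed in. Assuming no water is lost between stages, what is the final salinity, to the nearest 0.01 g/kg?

Salt balance:
Initial salt = 2,470,000×28.1 = 69,407,000
After stage 1: salt = 69,407,000 + 1,860,000×1.5 = 72,197,000; volume = 4,330,000 m³; S = 16.674 g/kg
After stage 2: salt = 72,197,000 + 1,400,000×34.9 = 121,057,000; volume = 5,730,000 m³
S = 121,057,000 / 5,730,000 = 21.1269 g/kg

21.13 g/kg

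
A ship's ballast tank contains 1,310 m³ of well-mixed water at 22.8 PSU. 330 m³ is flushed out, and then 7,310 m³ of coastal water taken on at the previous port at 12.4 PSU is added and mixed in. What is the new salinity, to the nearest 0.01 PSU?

Remaining after removal: 980 m³ at 22.8 PSU (salt = 22,344)
After addition: salt = 22,344 + 7,310×12.4 = 112,988; volume = 8,290 m³
S = 112,988 / 8,290 = 13.6294 PSU

13.63 PSU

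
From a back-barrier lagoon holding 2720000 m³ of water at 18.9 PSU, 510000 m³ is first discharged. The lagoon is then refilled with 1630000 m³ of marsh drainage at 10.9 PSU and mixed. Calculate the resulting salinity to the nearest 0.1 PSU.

15.5 PSU

Remaining after removal: 2,210,000 m³ at 18.9 PSU (salt = 41,769,000)
After addition: salt = 41,769,000 + 1,630,000×10.9 = 59,536,000; volume = 3,840,000 m³
S = 59,536,000 / 3,840,000 = 15.5042 PSU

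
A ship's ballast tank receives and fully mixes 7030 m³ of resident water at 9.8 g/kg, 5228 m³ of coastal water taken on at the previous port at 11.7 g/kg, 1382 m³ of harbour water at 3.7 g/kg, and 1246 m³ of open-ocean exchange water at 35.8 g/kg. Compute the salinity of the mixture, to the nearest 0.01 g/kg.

Total salt / total volume:
salt = 7,030×9.8 + 5,228×11.7 + 1,382×3.7 + 1,246×35.8 = 68,894 + 61,167.6 + 5,113.4 + 44,606.8 = 179,781.8
volume = 7,030 + 5,228 + 1,382 + 1,246 = 14,886 m³
S = 179,781.8 / 14,886 = 12.0772 g/kg

12.08 g/kg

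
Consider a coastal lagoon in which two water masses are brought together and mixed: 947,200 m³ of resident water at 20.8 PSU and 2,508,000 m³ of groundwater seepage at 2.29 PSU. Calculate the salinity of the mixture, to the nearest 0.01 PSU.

7.36 PSU

By conservation of dissolved salt,
salt = 947,200×20.8 + 2,508,000×2.29 = 19,701,760 + 5,743,320 = 25,445,080
volume = 947,200 + 2,508,000 = 3,455,200 m³
S = 25,445,080 / 3,455,200 = 7.3643 PSU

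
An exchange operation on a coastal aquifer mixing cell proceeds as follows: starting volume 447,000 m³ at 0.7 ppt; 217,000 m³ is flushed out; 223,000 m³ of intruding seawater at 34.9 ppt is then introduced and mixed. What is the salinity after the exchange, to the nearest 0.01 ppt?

17.54 ppt

Remaining after removal: 230,000 m³ at 0.7 ppt (salt = 161,000)
After addition: salt = 161,000 + 223,000×34.9 = 7,943,700; volume = 453,000 m³
S = 7,943,700 / 453,000 = 17.5358 ppt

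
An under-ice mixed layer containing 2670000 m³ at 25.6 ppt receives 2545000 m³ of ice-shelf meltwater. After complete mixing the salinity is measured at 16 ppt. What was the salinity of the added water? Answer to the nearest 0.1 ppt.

Salt balance: 2,670,000×25.6 + 2,545,000×S = 5,215,000×16
68,352,000 + 2,545,000·S = 83,440,000
S = (83,440,000 − 68,352,000) / 2,545,000 = 5.9285 ppt

5.9 ppt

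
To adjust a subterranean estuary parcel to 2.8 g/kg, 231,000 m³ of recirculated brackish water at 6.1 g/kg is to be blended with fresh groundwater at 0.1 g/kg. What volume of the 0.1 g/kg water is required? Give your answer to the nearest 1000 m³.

Salt balance: 231,000×6.1 + V×0.1 = (231,000+V)×2.8
1,409,100 + 0.1V = 646,800 + 2.8V
762,300 = 2.7V
V = 282,333.33 m³

282000 m³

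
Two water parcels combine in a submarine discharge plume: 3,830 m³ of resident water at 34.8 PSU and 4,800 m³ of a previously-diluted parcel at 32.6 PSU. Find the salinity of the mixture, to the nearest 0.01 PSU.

33.58 PSU

Total salt / total volume:
salt = 3,830×34.8 + 4,800×32.6 = 133,284 + 156,480 = 289,764
volume = 3,830 + 4,800 = 8,630 m³
S = 289,764 / 8,630 = 33.5764 PSU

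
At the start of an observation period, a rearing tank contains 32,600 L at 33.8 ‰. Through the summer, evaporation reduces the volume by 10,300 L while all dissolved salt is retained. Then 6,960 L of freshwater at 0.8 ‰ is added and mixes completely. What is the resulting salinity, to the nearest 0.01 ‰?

37.85 ‰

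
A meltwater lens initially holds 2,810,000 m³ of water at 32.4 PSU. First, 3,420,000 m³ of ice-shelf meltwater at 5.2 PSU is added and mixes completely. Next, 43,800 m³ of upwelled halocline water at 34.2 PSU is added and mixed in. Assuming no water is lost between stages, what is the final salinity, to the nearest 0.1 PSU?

17.6 PSU

Salt balance:
Initial salt = 2,810,000×32.4 = 91,044,000
After stage 1: salt = 91,044,000 + 3,420,000×5.2 = 108,828,000; volume = 6,230,000 m³; S = 17.468 PSU
After stage 2: salt = 108,828,000 + 43,800×34.2 = 110,325,960; volume = 6,273,800 m³
S = 110,325,960 / 6,273,800 = 17.5852 PSU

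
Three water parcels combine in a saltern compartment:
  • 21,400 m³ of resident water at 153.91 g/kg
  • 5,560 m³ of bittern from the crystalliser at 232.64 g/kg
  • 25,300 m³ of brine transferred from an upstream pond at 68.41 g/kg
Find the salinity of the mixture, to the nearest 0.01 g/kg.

Mass of salt is conserved:
salt = 21,400×153.91 + 5,560×232.64 + 25,300×68.41 = 3,293,674 + 1,293,478.4 + 1,730,773 = 6,317,925.4
volume = 21,400 + 5,560 + 25,300 = 52,260 m³
S = 6,317,925.4 / 52,260 = 120.8941 g/kg

120.89 g/kg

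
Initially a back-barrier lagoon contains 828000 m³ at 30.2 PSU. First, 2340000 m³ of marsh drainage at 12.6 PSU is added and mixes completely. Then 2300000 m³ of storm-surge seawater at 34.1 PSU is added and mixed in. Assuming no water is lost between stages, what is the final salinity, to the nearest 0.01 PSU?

24.31 PSU

Total salt / total volume:
Initial salt = 828,000×30.2 = 25,005,600
After stage 1: salt = 25,005,600 + 2,340,000×12.6 = 54,489,600; volume = 3,168,000 m³; S = 17.2 PSU
After stage 2: salt = 54,489,600 + 2,300,000×34.1 = 132,919,600; volume = 5,468,000 m³
S = 132,919,600 / 5,468,000 = 24.3086 PSU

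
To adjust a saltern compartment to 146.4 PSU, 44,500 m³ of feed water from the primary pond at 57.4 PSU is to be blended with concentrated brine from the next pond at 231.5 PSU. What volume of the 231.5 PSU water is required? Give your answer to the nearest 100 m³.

Salt balance: 44,500×57.4 + V×231.5 = (44,500+V)×146.4
2,554,300 + 231.5V = 6,514,800 + 146.4V
3,960,500 = 85.1V
V = 46,539.37 m³

46500 m³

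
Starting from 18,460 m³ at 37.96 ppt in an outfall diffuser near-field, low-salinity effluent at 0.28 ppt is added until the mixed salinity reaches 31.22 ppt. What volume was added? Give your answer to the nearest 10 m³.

Salt balance: 18,460×37.96 + V×0.28 = (18,460+V)×31.22
700,741.6 + 0.28V = 576,321.2 + 31.22V
124,420.4 = 30.94V
V = 4,021.34 m³

4020 m³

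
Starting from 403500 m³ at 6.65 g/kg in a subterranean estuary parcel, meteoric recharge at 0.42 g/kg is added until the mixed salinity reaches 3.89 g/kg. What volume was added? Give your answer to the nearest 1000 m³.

321000 m³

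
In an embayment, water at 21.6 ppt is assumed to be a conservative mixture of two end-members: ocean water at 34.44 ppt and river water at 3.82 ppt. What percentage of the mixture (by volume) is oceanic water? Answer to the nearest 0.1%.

Let g be the oceanic fraction. Salt balance per unit volume:
g×34.44 + (1−g)×3.82 = 21.6
g = (21.6 − 3.82) / (34.44 − 3.82) = 17.78/30.62 = 0.5807

58.1%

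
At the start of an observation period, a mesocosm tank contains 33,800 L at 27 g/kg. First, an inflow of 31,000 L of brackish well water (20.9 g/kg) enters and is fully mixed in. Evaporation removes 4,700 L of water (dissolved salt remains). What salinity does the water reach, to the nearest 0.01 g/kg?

After mixing: salt = 33,800×27 + 31,000×20.9 = 1,560,500; volume = 64,800 L
After evaporation: salt unchanged = 1,560,500; volume = 64,800 − 4,700 = 60,100 L
S = 1,560,500 / 60,100 = 25.9651 g/kg

25.97 g/kg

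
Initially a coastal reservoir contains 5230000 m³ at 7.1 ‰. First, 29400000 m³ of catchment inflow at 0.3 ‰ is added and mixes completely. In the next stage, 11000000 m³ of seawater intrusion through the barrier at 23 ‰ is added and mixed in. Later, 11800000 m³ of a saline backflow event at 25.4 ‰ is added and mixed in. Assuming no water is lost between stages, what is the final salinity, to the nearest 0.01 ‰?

Conserving salt mass:
Initial salt = 5,230,000×7.1 = 37,133,000
After stage 1: salt = 37,133,000 + 29,400,000×0.3 = 45,953,000; volume = 34,630,000 m³; S = 1.327 ‰
After stage 2: salt = 45,953,000 + 11,000,000×23 = 298,953,000; volume = 45,630,000 m³; S = 6.552 ‰
After stage 3: salt = 298,953,000 + 11,800,000×25.4 = 598,673,000; volume = 57,430,000 m³
S = 598,673,000 / 57,430,000 = 10.4244 ‰

10.42 ‰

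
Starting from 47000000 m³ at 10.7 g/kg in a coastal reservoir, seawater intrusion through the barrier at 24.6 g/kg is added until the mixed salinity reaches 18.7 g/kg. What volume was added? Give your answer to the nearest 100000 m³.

Salt balance: 47,000,000×10.7 + V×24.6 = (47,000,000+V)×18.7
502,900,000 + 24.6V = 878,900,000 + 18.7V
376,000,000 = 5.9V
V = 63,728,813.56 m³

63700000 m³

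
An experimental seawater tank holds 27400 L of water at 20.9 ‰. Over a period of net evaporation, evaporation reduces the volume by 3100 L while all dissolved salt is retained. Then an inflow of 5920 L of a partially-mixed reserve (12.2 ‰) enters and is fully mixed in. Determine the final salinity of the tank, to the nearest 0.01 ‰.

After evaporation: salt = 27,400×20.9 = 572,660; volume = 27,400 − 3,100 = 24,300 L
After mixing: salt = 572,660 + 5,920×12.2 = 644,884; volume = 24,300 + 5,920 = 30,220 L
S = 644,884 / 30,220 = 21.3396 ‰

21.34 ‰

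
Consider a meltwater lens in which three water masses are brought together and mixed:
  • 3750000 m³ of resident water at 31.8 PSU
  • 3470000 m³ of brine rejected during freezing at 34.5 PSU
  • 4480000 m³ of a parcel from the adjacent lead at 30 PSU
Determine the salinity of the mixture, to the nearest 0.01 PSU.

31.91 PSU

By conservation of dissolved salt,
salt = 3,750,000×31.8 + 3,470,000×34.5 + 4,480,000×30 = 119,250,000 + 119,715,000 + 134,400,000 = 373,365,000
volume = 3,750,000 + 3,470,000 + 4,480,000 = 11,700,000 m³
S = 373,365,000 / 11,700,000 = 31.9115 PSU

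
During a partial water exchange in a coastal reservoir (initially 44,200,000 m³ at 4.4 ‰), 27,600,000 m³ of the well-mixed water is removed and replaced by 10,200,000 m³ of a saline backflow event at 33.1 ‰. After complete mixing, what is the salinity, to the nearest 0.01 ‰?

Remaining after removal: 16,600,000 m³ at 4.4 ‰ (salt = 73,040,000)
After addition: salt = 73,040,000 + 10,200,000×33.1 = 410,660,000; volume = 26,800,000 m³
S = 410,660,000 / 26,800,000 = 15.3231 ‰

15.32 ‰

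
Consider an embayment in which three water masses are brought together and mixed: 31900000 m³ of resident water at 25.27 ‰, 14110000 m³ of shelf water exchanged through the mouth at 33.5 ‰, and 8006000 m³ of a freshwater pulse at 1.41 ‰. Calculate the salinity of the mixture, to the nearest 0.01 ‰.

23.88 ‰

Salt balance:
salt = 31,900,000×25.27 + 14,110,000×33.5 + 8,006,000×1.41 = 806,113,000 + 472,685,000 + 11,288,460 = 1,290,086,460
volume = 31,900,000 + 14,110,000 + 8,006,000 = 54,016,000 m³
S = 1,290,086,460 / 54,016,000 = 23.8834 ‰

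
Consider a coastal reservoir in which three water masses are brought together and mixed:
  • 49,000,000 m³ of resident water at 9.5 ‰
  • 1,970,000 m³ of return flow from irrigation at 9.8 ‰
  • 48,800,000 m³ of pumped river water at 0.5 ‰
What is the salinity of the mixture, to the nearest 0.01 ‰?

Total salt / total volume:
salt = 49,000,000×9.5 + 1,970,000×9.8 + 48,800,000×0.5 = 465,500,000 + 19,306,000 + 24,400,000 = 509,206,000
volume = 49,000,000 + 1,970,000 + 48,800,000 = 99,770,000 m³
S = 509,206,000 / 99,770,000 = 5.1038 ‰

5.10 ‰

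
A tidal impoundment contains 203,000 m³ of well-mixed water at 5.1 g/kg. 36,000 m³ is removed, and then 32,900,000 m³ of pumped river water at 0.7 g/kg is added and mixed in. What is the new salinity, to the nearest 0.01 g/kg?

0.72 g/kg

Remaining after removal: 167,000 m³ at 5.1 g/kg (salt = 851,700)
After addition: salt = 851,700 + 32,900,000×0.7 = 23,881,700; volume = 33,067,000 m³
S = 23,881,700 / 33,067,000 = 0.7222 g/kg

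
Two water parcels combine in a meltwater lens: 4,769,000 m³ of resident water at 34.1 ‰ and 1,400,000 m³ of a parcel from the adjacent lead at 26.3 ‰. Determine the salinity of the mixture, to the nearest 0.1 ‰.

32.3 ‰

Conserving salt mass:
salt = 4,769,000×34.1 + 1,400,000×26.3 = 162,622,900 + 36,820,000 = 199,442,900
volume = 4,769,000 + 1,400,000 = 6,169,000 m³
S = 199,442,900 / 6,169,000 = 32.33 ‰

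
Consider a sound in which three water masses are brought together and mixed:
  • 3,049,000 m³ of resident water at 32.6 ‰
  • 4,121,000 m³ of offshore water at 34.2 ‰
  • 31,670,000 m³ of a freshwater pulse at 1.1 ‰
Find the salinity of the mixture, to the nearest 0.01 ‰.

By conservation of dissolved salt,
salt = 3,049,000×32.6 + 4,121,000×34.2 + 31,670,000×1.1 = 99,397,400 + 140,938,200 + 34,837,000 = 275,172,600
volume = 3,049,000 + 4,121,000 + 31,670,000 = 38,840,000 m³
S = 275,172,600 / 38,840,000 = 7.0848 ‰

7.08 ‰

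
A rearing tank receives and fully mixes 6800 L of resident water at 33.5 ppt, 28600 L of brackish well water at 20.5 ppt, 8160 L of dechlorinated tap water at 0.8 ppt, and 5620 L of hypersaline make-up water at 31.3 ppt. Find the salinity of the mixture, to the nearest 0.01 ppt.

20.26 ppt

Weighted by volume,
salt = 6,800×33.5 + 28,600×20.5 + 8,160×0.8 + 5,620×31.3 = 227,800 + 586,300 + 6,528 + 175,906 = 996,534
volume = 6,800 + 28,600 + 8,160 + 5,620 = 49,180 L
S = 996,534 / 49,180 = 20.263 ppt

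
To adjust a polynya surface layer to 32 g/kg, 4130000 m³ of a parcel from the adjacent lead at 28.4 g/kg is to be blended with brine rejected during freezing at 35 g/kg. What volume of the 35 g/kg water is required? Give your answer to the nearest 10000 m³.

4960000 m³

Salt balance: 4,130,000×28.4 + V×35 = (4,130,000+V)×32
117,292,000 + 35V = 132,160,000 + 32V
14,868,000 = 3V
V = 4,956,000 m³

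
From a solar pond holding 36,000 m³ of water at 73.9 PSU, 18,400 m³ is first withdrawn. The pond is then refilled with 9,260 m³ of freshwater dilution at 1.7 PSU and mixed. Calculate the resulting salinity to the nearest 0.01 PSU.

Remaining after removal: 17,600 m³ at 73.9 PSU (salt = 1,300,640)
After addition: salt = 1,300,640 + 9,260×1.7 = 1,316,382; volume = 26,860 m³
S = 1,316,382 / 26,860 = 49.009 PSU

49.01 PSU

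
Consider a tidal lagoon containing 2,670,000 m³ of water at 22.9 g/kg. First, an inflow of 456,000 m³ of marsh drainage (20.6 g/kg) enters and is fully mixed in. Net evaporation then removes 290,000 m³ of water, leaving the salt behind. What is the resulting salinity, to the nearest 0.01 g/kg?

After mixing: salt = 2,670,000×22.9 + 456,000×20.6 = 70,536,600; volume = 3,126,000 m³
After evaporation: salt unchanged = 70,536,600; volume = 3,126,000 − 290,000 = 2,836,000 m³
S = 70,536,600 / 2,836,000 = 24.8719 g/kg

24.87 g/kg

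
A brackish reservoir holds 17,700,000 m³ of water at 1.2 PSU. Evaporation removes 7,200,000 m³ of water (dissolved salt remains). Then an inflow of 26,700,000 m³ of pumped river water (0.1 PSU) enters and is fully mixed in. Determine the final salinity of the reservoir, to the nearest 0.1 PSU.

0.6 PSU

After evaporation: salt = 17,700,000×1.2 = 21,240,000; volume = 17,700,000 − 7,200,000 = 10,500,000 m³
After mixing: salt = 21,240,000 + 26,700,000×0.1 = 23,910,000; volume = 10,500,000 + 26,700,000 = 37,200,000 m³
S = 23,910,000 / 37,200,000 = 0.6427 PSU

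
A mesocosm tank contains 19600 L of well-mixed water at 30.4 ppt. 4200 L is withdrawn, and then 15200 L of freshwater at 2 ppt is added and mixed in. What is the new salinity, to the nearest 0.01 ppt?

Remaining after removal: 15,400 L at 30.4 ppt (salt = 468,160)
After addition: salt = 468,160 + 15,200×2 = 498,560; volume = 30,600 L
S = 498,560 / 30,600 = 16.2928 ppt

16.29 ppt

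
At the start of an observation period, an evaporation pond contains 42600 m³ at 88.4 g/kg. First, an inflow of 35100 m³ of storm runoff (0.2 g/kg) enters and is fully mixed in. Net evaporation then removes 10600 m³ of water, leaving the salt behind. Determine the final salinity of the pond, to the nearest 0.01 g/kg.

After mixing: salt = 42,600×88.4 + 35,100×0.2 = 3,772,860; volume = 77,700 m³
After evaporation: salt unchanged = 3,772,860; volume = 77,700 − 10,600 = 67,100 m³
S = 3,772,860 / 67,100 = 56.2274 g/kg

56.23 g/kg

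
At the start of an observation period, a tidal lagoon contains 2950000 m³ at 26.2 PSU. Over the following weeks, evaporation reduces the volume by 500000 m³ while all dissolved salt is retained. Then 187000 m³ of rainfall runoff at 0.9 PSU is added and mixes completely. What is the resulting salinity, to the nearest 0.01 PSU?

29.37 PSU

After evaporation: salt = 2,950,000×26.2 = 77,290,000; volume = 2,950,000 − 500,000 = 2,450,000 m³
After mixing: salt = 77,290,000 + 187,000×0.9 = 77,458,300; volume = 2,450,000 + 187,000 = 2,637,000 m³
S = 77,458,300 / 2,637,000 = 29.3736 PSU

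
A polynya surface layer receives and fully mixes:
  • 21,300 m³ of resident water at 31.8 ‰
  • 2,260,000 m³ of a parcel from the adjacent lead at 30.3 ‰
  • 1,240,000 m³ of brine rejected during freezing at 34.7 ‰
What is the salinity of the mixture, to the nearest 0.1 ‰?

Mass of salt is conserved:
salt = 21,300×31.8 + 2,260,000×30.3 + 1,240,000×34.7 = 677,340 + 68,478,000 + 43,028,000 = 112,183,340
volume = 21,300 + 2,260,000 + 1,240,000 = 3,521,300 m³
S = 112,183,340 / 3,521,300 = 31.859 ‰

31.9 ‰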